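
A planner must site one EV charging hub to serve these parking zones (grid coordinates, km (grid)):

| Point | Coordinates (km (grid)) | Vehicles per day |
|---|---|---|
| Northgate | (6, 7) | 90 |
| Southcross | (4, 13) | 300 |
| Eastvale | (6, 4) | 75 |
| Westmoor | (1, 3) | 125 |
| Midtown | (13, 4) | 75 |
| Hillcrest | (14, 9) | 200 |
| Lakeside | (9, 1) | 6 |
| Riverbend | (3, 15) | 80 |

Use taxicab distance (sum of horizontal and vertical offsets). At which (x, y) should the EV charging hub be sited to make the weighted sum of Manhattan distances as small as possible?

(4, 9)

Manhattan distance separates: Σwᵢ(|x−xᵢ|+|y−yᵢ|) = Σwᵢ|x−xᵢ| + Σwᵢ|y−yᵢ|, so x and y are optimised independently as 1-D weighted medians.
Total weight W = 951; half = 475.5.
x-coordinate, sorted with cumulative weight:
  x=1 (Westmoor, w=125) cum 125
  x=3 (Riverbend, w=80) cum 205
  x=4 (Southcross, w=300) cum 505  ← median
  x=6 (Northgate, w=90) cum 595
  x=6 (Eastvale, w=75) cum 670
  x=9 (Lakeside, w=6) cum 676
  x=13 (Midtown, w=75) cum 751
  x=14 (Hillcrest, w=200) cum 951
⇒ x* = 4
y-coordinate, sorted with cumulative weight:
  y=1 (Lakeside, w=6) cum 6
  y=3 (Westmoor, w=125) cum 131
  y=4 (Eastvale, w=75) cum 206
  y=4 (Midtown, w=75) cum 281
  y=7 (Northgate, w=90) cum 371
  y=9 (Hillcrest, w=200) cum 571  ← median
  y=13 (Southcross, w=300) cum 871
  y=15 (Riverbend, w=80) cum 951
⇒ y* = 9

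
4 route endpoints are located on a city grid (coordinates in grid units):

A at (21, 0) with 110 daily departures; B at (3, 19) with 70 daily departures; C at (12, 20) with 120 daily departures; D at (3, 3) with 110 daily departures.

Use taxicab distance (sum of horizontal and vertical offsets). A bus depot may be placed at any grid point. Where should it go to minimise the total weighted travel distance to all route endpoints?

Manhattan distance separates: Σwᵢ(|x−xᵢ|+|y−yᵢ|) = Σwᵢ|x−xᵢ| + Σwᵢ|y−yᵢ|, so x and y are optimised independently as 1-D weighted medians.
Total weight W = 410; half = 205.
x-coordinate, sorted with cumulative weight:
  x=3 (B, w=70) cum 70
  x=3 (D, w=110) cum 180
  x=12 (C, w=120) cum 300  ← median
  x=21 (A, w=110) cum 410
⇒ x* = 12
y-coordinate, sorted with cumulative weight:
  y=0 (A, w=110) cum 110
  y=3 (D, w=110) cum 220  ← median
  y=19 (B, w=70) cum 290
  y=20 (C, w=120) cum 410
⇒ y* = 3

(12, 3)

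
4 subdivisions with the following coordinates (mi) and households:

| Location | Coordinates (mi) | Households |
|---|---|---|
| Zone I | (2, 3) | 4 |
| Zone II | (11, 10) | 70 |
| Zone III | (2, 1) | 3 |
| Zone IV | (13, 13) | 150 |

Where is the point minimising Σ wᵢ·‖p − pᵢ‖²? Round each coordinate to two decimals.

The minimiser of Σwᵢ‖p−pᵢ‖² is the weighted centroid p* = (Σwᵢpᵢ)/(Σwᵢ).
Σwᵢ = 227.
Σwᵢxᵢ = 4·2 + 70·11 + 3·2 + 150·13 = 2734.
Σwᵢyᵢ = 4·3 + 70·10 + 3·1 + 150·13 = 2665.
x* = 2734/227 = 12.04, y* = 2665/227 = 11.74.

(12.04, 11.74)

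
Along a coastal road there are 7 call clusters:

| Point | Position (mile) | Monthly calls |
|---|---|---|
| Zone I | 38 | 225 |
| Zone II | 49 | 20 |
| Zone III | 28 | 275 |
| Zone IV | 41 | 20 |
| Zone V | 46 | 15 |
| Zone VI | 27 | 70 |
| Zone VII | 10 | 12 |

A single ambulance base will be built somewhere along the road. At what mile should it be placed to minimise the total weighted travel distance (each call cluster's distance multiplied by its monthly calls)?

x = 28

For a sum of weighted absolute distances on a line, the optimum is the weighted median (not the mean). Total weight W = 637; half-weight = 318.5.
Sort by position and accumulate weight:
  mile 10 (Zone VII, w=12) → cum 12
  mile 27 (Zone VI, w=70) → cum 82
  mile 28 (Zone III, w=275) → cum 357  ≥ 318.5 → median here
  mile 38 (Zone I, w=225) → cum 582
  mile 41 (Zone IV, w=20) → cum 602
  mile 46 (Zone V, w=15) → cum 617
  mile 49 (Zone II, w=20) → cum 637
Optimal location: mile 28.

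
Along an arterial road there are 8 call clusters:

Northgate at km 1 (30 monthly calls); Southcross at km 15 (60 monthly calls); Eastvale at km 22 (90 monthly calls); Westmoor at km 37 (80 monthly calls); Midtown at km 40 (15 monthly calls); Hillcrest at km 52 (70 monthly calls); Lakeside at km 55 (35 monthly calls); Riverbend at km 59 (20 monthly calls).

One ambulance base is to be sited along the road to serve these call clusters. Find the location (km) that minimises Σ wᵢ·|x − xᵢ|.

For a sum of weighted absolute distances on a line, the optimum is the weighted median (not the mean). Total weight W = 400; half-weight = 200.
Sort by position and accumulate weight:
  km 1 (Northgate, w=30) → cum 30
  km 15 (Southcross, w=60) → cum 90
  km 22 (Eastvale, w=90) → cum 180
  km 37 (Westmoor, w=80) → cum 260  ≥ 200 → median here
  km 40 (Midtown, w=15) → cum 275
  km 52 (Hillcrest, w=70) → cum 345
  km 55 (Lakeside, w=35) → cum 380
  km 59 (Riverbend, w=20) → cum 400
Optimal location: km 37.

x = 37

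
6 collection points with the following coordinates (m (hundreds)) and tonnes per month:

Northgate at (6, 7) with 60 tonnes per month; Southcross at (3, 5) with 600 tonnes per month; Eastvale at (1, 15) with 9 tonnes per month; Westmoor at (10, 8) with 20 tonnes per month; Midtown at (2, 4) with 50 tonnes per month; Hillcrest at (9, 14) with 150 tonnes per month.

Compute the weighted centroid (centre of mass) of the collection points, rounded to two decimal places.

(4.30, 6.77)

The minimiser of Σwᵢ‖p−pᵢ‖² is the weighted centroid p* = (Σwᵢpᵢ)/(Σwᵢ).
Σwᵢ = 889.
Σwᵢxᵢ = 60·6 + 600·3 + 9·1 + 20·10 + 50·2 + 150·9 = 3819.
Σwᵢyᵢ = 60·7 + 600·5 + 9·15 + 20·8 + 50·4 + 150·14 = 6015.
x* = 3819/889 = 4.30, y* = 6015/889 = 6.77.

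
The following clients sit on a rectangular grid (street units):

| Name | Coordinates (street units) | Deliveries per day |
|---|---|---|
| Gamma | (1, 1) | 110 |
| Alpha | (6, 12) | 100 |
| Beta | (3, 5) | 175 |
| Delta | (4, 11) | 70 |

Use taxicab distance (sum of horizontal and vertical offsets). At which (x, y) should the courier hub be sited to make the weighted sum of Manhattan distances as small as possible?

Manhattan distance separates: Σwᵢ(|x−xᵢ|+|y−yᵢ|) = Σwᵢ|x−xᵢ| + Σwᵢ|y−yᵢ|, so x and y are optimised independently as 1-D weighted medians.
Total weight W = 455; half = 227.5.
x-coordinate, sorted with cumulative weight:
  x=1 (Gamma, w=110) cum 110
  x=3 (Beta, w=175) cum 285  ← median
  x=4 (Delta, w=70) cum 355
  x=6 (Alpha, w=100) cum 455
⇒ x* = 3
y-coordinate, sorted with cumulative weight:
  y=1 (Gamma, w=110) cum 110
  y=5 (Beta, w=175) cum 285  ← median
  y=11 (Delta, w=70) cum 355
  y=12 (Alpha, w=100) cum 455
⇒ y* = 5

(3, 5)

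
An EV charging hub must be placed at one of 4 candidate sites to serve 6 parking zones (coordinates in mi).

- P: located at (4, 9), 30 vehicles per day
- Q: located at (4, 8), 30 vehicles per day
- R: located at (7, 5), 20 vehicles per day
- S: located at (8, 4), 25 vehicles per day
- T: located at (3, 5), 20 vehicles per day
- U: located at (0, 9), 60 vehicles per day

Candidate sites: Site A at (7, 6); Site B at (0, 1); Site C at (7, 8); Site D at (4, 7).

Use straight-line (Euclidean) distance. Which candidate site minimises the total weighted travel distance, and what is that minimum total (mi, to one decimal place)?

Site D, total 600.2 mi

Total weighted distance at each candidate:
  Site A (7, 6): total = 850.8
  Site B (0, 1): total = 1465.0
  Site C (7, 8): total = 872.2
  Site D (4, 7): total = 600.2
Minimum is at Site D with total 600.2 mi.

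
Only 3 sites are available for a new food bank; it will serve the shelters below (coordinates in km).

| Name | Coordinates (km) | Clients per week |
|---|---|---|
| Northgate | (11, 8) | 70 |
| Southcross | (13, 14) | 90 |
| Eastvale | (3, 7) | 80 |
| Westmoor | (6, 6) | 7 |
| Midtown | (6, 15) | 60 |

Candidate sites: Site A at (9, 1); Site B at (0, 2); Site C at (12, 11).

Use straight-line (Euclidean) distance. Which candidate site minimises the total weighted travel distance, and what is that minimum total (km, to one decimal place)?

Site C, total 1781.2 km

Total weighted distance at each candidate:
  Site A (9, 1): total = 3312.4
  Site B (0, 2): total = 3845.4
  Site C (12, 11): total = 1781.2
Minimum is at Site C with total 1781.2 km.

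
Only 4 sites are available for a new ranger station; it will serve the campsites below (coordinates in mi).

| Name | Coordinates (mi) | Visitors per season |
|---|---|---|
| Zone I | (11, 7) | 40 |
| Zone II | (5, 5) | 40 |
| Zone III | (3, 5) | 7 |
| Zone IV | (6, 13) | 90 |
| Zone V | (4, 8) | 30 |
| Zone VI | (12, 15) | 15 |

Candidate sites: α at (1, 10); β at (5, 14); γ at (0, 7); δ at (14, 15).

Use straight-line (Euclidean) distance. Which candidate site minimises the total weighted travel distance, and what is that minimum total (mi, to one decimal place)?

β, total 1209.1 mi

Total weighted distance at each candidate:
  α (1, 10): total = 1525.6
  β (5, 14): total = 1209.1
  γ (0, 7): total = 1784.3
  δ (14, 15): total = 2122.3
Minimum is at β with total 1209.1 mi.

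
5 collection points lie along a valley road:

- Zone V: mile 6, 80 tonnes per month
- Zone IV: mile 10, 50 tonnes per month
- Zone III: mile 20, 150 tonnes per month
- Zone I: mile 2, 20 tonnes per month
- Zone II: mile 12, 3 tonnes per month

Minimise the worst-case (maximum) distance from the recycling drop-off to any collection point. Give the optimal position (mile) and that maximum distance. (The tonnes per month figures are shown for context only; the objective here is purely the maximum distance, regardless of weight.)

location 11, max distance 9

The 1-center on a line is the midpoint of the two extreme points: leftmost at 2, rightmost at 20.
Optimal location = (2 + 20)/2 = 11; maximum distance = (20 − 2)/2 = 9.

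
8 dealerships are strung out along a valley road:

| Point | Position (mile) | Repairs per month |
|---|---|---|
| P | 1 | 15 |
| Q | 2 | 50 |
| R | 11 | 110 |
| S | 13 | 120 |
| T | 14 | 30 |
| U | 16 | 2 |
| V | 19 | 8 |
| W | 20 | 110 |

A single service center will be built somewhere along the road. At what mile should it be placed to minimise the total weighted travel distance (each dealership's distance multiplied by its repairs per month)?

x = 13

For a sum of weighted absolute distances on a line, the optimum is the weighted median (not the mean). Total weight W = 445; half-weight = 222.5.
Sort by position and accumulate weight:
  mile 1 (P, w=15) → cum 15
  mile 2 (Q, w=50) → cum 65
  mile 11 (R, w=110) → cum 175
  mile 13 (S, w=120) → cum 295  ≥ 222.5 → median here
  mile 14 (T, w=30) → cum 325
  mile 16 (U, w=2) → cum 327
  mile 19 (V, w=8) → cum 335
  mile 20 (W, w=110) → cum 445
Optimal location: mile 13.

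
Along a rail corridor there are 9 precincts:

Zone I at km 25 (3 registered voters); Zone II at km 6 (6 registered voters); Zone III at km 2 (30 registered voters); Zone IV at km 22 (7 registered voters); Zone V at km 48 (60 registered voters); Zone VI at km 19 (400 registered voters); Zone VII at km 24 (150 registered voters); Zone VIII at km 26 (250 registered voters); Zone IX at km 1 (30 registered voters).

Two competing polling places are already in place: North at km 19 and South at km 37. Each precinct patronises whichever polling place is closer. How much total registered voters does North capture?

876

The indifferent point is the midpoint (19+37)/2 = 28; precincts left of it (closer to North at 19) go to North, those right go to South.
  Zone IX at 1 (w=30) → North
  Zone III at 2 (w=30) → North
  Zone II at 6 (w=6) → North
  Zone VI at 19 (w=400) → North
  Zone IV at 22 (w=7) → North
  Zone VII at 24 (w=150) → North
  Zone I at 25 (w=3) → North
  Zone VIII at 26 (w=250) → North
  Zone V at 48 (w=60) → South
North captures 876; South captures 60.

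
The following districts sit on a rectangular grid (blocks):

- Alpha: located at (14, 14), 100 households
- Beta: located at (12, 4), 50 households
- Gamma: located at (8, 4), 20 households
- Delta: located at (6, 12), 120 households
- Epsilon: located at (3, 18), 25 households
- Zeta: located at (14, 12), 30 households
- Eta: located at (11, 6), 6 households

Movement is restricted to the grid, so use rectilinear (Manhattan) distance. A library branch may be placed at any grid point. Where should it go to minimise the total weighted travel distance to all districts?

Manhattan distance separates: Σwᵢ(|x−xᵢ|+|y−yᵢ|) = Σwᵢ|x−xᵢ| + Σwᵢ|y−yᵢ|, so x and y are optimised independently as 1-D weighted medians.
Total weight W = 351; half = 175.5.
x-coordinate, sorted with cumulative weight:
  x=3 (Epsilon, w=25) cum 25
  x=6 (Delta, w=120) cum 145
  x=8 (Gamma, w=20) cum 165
  x=11 (Eta, w=6) cum 171
  x=12 (Beta, w=50) cum 221  ← median
  x=14 (Alpha, w=100) cum 321
  x=14 (Zeta, w=30) cum 351
⇒ x* = 12
y-coordinate, sorted with cumulative weight:
  y=4 (Beta, w=50) cum 50
  y=4 (Gamma, w=20) cum 70
  y=6 (Eta, w=6) cum 76
  y=12 (Delta, w=120) cum 196  ← median
  y=12 (Zeta, w=30) cum 226
  y=14 (Alpha, w=100) cum 326
  y=18 (Epsilon, w=25) cum 351
⇒ y* = 12

(12, 12)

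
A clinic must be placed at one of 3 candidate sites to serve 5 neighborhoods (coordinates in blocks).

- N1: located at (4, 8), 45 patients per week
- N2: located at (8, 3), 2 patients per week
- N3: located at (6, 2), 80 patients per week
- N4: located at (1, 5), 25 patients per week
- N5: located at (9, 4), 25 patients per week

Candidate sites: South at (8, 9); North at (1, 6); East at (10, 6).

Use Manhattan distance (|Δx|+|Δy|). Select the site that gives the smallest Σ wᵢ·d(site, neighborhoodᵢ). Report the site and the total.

North, total 1240 blocks

Total weighted distance at each candidate:
  South (8, 9): total = 1382
  North (1, 6): total = 1240
  East (10, 6): total = 1335
Minimum is at North with total 1240 blocks.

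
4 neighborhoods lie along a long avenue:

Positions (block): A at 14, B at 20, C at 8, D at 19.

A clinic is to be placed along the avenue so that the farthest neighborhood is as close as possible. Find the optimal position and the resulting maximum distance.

location 14, max distance 6

The 1-center on a line is the midpoint of the two extreme points: leftmost at 8, rightmost at 20.
Optimal location = (8 + 20)/2 = 14; maximum distance = (20 − 8)/2 = 6.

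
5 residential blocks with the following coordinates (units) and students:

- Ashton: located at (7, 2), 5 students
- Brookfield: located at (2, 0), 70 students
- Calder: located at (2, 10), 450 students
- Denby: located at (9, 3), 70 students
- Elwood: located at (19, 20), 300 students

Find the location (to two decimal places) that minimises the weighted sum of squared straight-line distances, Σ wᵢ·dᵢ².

(8.27, 11.98)

The minimiser of Σwᵢ‖p−pᵢ‖² is the weighted centroid p* = (Σwᵢpᵢ)/(Σwᵢ).
Σwᵢ = 895.
Σwᵢxᵢ = 5·7 + 70·2 + 450·2 + 70·9 + 300·19 = 7405.
Σwᵢyᵢ = 5·2 + 70·0 + 450·10 + 70·3 + 300·20 = 10720.
x* = 7405/895 = 8.27, y* = 10720/895 = 11.98.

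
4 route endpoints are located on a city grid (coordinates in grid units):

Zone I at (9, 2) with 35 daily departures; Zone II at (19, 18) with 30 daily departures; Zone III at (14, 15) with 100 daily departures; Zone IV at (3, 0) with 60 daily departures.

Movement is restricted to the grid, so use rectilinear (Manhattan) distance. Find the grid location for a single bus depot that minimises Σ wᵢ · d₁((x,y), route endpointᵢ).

Manhattan distance separates: Σwᵢ(|x−xᵢ|+|y−yᵢ|) = Σwᵢ|x−xᵢ| + Σwᵢ|y−yᵢ|, so x and y are optimised independently as 1-D weighted medians.
Total weight W = 225; half = 112.5.
x-coordinate, sorted with cumulative weight:
  x=3 (Zone IV, w=60) cum 60
  x=9 (Zone I, w=35) cum 95
  x=14 (Zone III, w=100) cum 195  ← median
  x=19 (Zone II, w=30) cum 225
⇒ x* = 14
y-coordinate, sorted with cumulative weight:
  y=0 (Zone IV, w=60) cum 60
  y=2 (Zone I, w=35) cum 95
  y=15 (Zone III, w=100) cum 195  ← median
  y=18 (Zone II, w=30) cum 225
⇒ y* = 15

(14, 15)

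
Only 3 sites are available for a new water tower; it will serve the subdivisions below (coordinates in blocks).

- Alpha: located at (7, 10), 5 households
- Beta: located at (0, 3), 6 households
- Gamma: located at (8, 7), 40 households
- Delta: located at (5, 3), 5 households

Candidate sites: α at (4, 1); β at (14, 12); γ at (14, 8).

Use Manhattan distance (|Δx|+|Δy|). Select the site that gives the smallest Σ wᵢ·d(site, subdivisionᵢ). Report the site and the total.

Total weighted distance at each candidate:
  α (4, 1): total = 511
  β (14, 12): total = 713
  γ (14, 8): total = 509
Minimum is at γ with total 509 blocks.

γ, total 509 blocks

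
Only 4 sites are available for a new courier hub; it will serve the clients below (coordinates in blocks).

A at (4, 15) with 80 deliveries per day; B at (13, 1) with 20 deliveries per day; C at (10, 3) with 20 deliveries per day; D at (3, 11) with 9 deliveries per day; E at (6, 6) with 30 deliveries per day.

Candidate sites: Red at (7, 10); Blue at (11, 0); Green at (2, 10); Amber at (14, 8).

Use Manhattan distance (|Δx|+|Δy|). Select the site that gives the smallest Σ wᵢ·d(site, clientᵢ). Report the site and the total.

Total weighted distance at each candidate:
  Red (7, 10): total = 1335
  Blue (11, 0): total = 2401
  Green (2, 10): total = 1518
  Amber (14, 8): total = 2126
Minimum is at Red with total 1335 blocks.

Red, total 1335 blocks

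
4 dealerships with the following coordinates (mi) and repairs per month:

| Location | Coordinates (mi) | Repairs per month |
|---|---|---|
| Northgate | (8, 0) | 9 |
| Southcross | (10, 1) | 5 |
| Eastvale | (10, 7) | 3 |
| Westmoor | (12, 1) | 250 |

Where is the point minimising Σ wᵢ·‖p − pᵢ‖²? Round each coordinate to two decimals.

(11.81, 1.03)

The minimiser of Σwᵢ‖p−pᵢ‖² is the weighted centroid p* = (Σwᵢpᵢ)/(Σwᵢ).
Σwᵢ = 267.
Σwᵢxᵢ = 9·8 + 5·10 + 3·10 + 250·12 = 3152.
Σwᵢyᵢ = 9·0 + 5·1 + 3·7 + 250·1 = 276.
x* = 3152/267 = 11.81, y* = 276/267 = 1.03.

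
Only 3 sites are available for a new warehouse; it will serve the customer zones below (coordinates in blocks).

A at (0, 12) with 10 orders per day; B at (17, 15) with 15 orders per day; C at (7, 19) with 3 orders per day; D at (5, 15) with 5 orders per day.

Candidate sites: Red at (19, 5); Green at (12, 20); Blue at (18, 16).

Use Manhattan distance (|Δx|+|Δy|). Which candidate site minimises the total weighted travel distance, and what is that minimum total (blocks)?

Blue, total 362 blocks

Total weighted distance at each candidate:
  Red (19, 5): total = 638
  Green (12, 20): total = 428
  Blue (18, 16): total = 362
Minimum is at Blue with total 362 blocks.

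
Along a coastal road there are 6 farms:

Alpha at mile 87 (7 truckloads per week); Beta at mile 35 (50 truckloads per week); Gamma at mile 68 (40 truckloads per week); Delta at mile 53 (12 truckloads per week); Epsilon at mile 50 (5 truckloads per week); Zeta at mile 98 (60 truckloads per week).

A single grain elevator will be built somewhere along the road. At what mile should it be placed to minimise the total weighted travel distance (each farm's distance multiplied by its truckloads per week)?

x = 68

For a sum of weighted absolute distances on a line, the optimum is the weighted median (not the mean). Total weight W = 174; half-weight = 87.
Sort by position and accumulate weight:
  mile 35 (Beta, w=50) → cum 50
  mile 50 (Epsilon, w=5) → cum 55
  mile 53 (Delta, w=12) → cum 67
  mile 68 (Gamma, w=40) → cum 107  ≥ 87 → median here
  mile 87 (Alpha, w=7) → cum 114
  mile 98 (Zeta, w=60) → cum 174
Optimal location: mile 68.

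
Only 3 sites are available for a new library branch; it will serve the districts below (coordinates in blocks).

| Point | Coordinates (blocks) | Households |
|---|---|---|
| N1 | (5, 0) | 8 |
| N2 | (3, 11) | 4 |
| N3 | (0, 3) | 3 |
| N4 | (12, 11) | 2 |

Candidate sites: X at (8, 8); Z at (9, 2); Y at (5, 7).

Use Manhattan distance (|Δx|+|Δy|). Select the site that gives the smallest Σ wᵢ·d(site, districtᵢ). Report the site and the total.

Total weighted distance at each candidate:
  X (8, 8): total = 173
  Z (9, 2): total = 162
  Y (5, 7): total = 129
Minimum is at Y with total 129 blocks.

Y, total 129 blocks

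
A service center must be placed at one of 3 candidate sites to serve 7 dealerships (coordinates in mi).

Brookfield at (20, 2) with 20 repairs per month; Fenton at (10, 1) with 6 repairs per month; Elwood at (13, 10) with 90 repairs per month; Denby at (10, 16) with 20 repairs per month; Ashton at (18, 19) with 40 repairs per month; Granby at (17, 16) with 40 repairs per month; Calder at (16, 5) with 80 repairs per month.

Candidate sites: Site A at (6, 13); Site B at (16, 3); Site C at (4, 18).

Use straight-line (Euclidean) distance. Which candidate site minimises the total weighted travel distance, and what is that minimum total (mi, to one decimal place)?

Total weighted distance at each candidate:
  Site A (6, 13): total = 3234.6
  Site B (16, 3): total = 2418.7
  Site C (4, 18): total = 4273.8
Minimum is at Site B with total 2418.7 mi.

Site B, total 2418.7 mi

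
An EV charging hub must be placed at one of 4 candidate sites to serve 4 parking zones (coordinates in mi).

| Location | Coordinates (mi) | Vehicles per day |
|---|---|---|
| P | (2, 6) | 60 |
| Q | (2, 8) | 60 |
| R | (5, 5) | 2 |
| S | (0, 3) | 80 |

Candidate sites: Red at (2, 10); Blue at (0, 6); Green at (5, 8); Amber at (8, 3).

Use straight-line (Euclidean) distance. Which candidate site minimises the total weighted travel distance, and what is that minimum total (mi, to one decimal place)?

Blue, total 539.9 mi

Total weighted distance at each candidate:
  Red (2, 10): total = 954.1
  Blue (0, 6): total = 539.9
  Green (5, 8): total = 968.0
  Amber (8, 3): total = 1518.3
Minimum is at Blue with total 539.9 mi.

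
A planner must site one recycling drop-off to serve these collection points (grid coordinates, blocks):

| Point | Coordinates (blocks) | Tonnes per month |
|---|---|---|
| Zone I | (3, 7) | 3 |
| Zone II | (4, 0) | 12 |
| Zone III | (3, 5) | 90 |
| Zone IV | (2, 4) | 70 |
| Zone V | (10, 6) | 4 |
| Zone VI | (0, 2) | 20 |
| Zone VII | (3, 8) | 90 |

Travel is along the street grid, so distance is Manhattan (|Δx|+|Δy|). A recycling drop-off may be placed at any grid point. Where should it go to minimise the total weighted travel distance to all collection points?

(3, 5)

Manhattan distance separates: Σwᵢ(|x−xᵢ|+|y−yᵢ|) = Σwᵢ|x−xᵢ| + Σwᵢ|y−yᵢ|, so x and y are optimised independently as 1-D weighted medians.
Total weight W = 289; half = 144.5.
x-coordinate, sorted with cumulative weight:
  x=0 (Zone VI, w=20) cum 20
  x=2 (Zone IV, w=70) cum 90
  x=3 (Zone I, w=3) cum 93
  x=3 (Zone III, w=90) cum 183  ← median
  x=3 (Zone VII, w=90) cum 273
  x=4 (Zone II, w=12) cum 285
  x=10 (Zone V, w=4) cum 289
⇒ x* = 3
y-coordinate, sorted with cumulative weight:
  y=0 (Zone II, w=12) cum 12
  y=2 (Zone VI, w=20) cum 32
  y=4 (Zone IV, w=70) cum 102
  y=5 (Zone III, w=90) cum 192  ← median
  y=6 (Zone V, w=4) cum 196
  y=7 (Zone I, w=3) cum 199
  y=8 (Zone VII, w=90) cum 289
⇒ y* = 5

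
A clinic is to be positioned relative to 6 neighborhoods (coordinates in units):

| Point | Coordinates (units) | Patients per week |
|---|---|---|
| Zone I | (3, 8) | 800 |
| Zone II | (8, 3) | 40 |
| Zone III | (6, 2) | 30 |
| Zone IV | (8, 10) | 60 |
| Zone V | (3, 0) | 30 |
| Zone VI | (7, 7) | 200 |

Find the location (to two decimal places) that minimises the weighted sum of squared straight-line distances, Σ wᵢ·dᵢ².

The minimiser of Σwᵢ‖p−pᵢ‖² is the weighted centroid p* = (Σwᵢpᵢ)/(Σwᵢ).
Σwᵢ = 1160.
Σwᵢxᵢ = 800·3 + 40·8 + 30·6 + 60·8 + 30·3 + 200·7 = 4870.
Σwᵢyᵢ = 800·8 + 40·3 + 30·2 + 60·10 + 30·0 + 200·7 = 8580.
x* = 4870/1160 = 4.20, y* = 8580/1160 = 7.40.

(4.20, 7.40)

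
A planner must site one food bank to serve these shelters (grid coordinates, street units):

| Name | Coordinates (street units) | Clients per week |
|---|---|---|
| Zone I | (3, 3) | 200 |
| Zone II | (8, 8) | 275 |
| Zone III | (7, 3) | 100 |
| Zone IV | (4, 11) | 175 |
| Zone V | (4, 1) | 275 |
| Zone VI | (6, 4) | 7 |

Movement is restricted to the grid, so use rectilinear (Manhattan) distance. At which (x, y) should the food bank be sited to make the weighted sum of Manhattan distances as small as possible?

(4, 3)

Manhattan distance separates: Σwᵢ(|x−xᵢ|+|y−yᵢ|) = Σwᵢ|x−xᵢ| + Σwᵢ|y−yᵢ|, so x and y are optimised independently as 1-D weighted medians.
Total weight W = 1032; half = 516.
x-coordinate, sorted with cumulative weight:
  x=3 (Zone I, w=200) cum 200
  x=4 (Zone IV, w=175) cum 375
  x=4 (Zone V, w=275) cum 650  ← median
  x=6 (Zone VI, w=7) cum 657
  x=7 (Zone III, w=100) cum 757
  x=8 (Zone II, w=275) cum 1032
⇒ x* = 4
y-coordinate, sorted with cumulative weight:
  y=1 (Zone V, w=275) cum 275
  y=3 (Zone I, w=200) cum 475
  y=3 (Zone III, w=100) cum 575  ← median
  y=4 (Zone VI, w=7) cum 582
  y=8 (Zone II, w=275) cum 857
  y=11 (Zone IV, w=175) cum 1032
⇒ y* = 3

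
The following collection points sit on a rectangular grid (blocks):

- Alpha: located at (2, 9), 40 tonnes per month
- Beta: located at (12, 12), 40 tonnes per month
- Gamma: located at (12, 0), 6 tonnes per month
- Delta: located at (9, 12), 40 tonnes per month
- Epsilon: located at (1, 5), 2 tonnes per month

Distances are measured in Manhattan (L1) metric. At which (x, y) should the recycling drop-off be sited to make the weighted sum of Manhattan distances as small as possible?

Manhattan distance separates: Σwᵢ(|x−xᵢ|+|y−yᵢ|) = Σwᵢ|x−xᵢ| + Σwᵢ|y−yᵢ|, so x and y are optimised independently as 1-D weighted medians.
Total weight W = 128; half = 64.
x-coordinate, sorted with cumulative weight:
  x=1 (Epsilon, w=2) cum 2
  x=2 (Alpha, w=40) cum 42
  x=9 (Delta, w=40) cum 82  ← median
  x=12 (Beta, w=40) cum 122
  x=12 (Gamma, w=6) cum 128
⇒ x* = 9
y-coordinate, sorted with cumulative weight:
  y=0 (Gamma, w=6) cum 6
  y=5 (Epsilon, w=2) cum 8
  y=9 (Alpha, w=40) cum 48
  y=12 (Beta, w=40) cum 88  ← median
  y=12 (Delta, w=40) cum 128
⇒ y* = 12

(9, 12)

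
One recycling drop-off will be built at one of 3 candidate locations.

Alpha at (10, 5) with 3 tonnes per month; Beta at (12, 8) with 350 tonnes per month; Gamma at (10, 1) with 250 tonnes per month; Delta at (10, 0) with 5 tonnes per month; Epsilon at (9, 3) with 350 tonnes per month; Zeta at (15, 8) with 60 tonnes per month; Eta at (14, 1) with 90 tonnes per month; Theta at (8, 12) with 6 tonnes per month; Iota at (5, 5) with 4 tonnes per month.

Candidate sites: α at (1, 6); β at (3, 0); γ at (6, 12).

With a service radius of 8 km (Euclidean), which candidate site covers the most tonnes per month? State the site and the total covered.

β, covering 609

Coverage radius r = 8 km; a point is covered iff (Δx)²+(Δy)² ≤ 8² = 64.
  α (1, 6): covers {Iota} → 4
  β (3, 0): covers {Gamma, Delta, Epsilon, Iota} → 609
  γ (6, 12): covers {Beta, Theta, Iota} → 360
Maximum coverage at β: 609 tonnes per month.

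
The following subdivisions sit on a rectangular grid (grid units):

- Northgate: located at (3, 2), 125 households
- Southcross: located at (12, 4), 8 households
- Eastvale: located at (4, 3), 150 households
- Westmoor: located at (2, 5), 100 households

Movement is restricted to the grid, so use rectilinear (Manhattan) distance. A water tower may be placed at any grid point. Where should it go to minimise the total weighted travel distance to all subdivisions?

Manhattan distance separates: Σwᵢ(|x−xᵢ|+|y−yᵢ|) = Σwᵢ|x−xᵢ| + Σwᵢ|y−yᵢ|, so x and y are optimised independently as 1-D weighted medians.
Total weight W = 383; half = 191.5.
x-coordinate, sorted with cumulative weight:
  x=2 (Westmoor, w=100) cum 100
  x=3 (Northgate, w=125) cum 225  ← median
  x=4 (Eastvale, w=150) cum 375
  x=12 (Southcross, w=8) cum 383
⇒ x* = 3
y-coordinate, sorted with cumulative weight:
  y=2 (Northgate, w=125) cum 125
  y=3 (Eastvale, w=150) cum 275  ← median
  y=4 (Southcross, w=8) cum 283
  y=5 (Westmoor, w=100) cum 383
⇒ y* = 3

(3, 3)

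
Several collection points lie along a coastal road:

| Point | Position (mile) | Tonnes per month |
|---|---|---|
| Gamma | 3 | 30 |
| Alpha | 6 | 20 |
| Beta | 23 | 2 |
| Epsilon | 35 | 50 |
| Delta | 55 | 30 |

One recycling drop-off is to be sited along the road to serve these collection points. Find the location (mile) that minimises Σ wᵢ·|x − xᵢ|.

For a sum of weighted absolute distances on a line, the optimum is the weighted median (not the mean). Total weight W = 132; half-weight = 66.
Sort by position and accumulate weight:
  mile 3 (Gamma, w=30) → cum 30
  mile 6 (Alpha, w=20) → cum 50
  mile 23 (Beta, w=2) → cum 52
  mile 35 (Epsilon, w=50) → cum 102  ≥ 66 → median here
  mile 55 (Delta, w=30) → cum 132
Optimal location: mile 35.

x = 35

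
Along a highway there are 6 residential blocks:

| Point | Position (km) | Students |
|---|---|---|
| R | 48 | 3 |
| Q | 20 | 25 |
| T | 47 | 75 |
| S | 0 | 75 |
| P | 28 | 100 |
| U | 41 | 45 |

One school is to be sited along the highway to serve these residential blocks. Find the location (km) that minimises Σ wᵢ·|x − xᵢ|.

x = 28

For a sum of weighted absolute distances on a line, the optimum is the weighted median (not the mean). Total weight W = 323; half-weight = 161.5.
Sort by position and accumulate weight:
  km 0 (S, w=75) → cum 75
  km 20 (Q, w=25) → cum 100
  km 28 (P, w=100) → cum 200  ≥ 161.5 → median here
  km 41 (U, w=45) → cum 245
  km 47 (T, w=75) → cum 320
  km 48 (R, w=3) → cum 323
Optimal location: km 28.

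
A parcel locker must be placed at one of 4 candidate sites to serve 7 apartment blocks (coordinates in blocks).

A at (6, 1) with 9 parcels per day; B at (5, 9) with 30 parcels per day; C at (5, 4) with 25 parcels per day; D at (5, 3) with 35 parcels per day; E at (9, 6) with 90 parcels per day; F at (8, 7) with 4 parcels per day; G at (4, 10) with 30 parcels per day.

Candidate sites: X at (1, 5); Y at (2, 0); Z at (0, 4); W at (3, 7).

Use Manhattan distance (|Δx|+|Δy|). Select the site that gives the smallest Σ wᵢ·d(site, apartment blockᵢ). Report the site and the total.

W, total 1306 blocks

Total weighted distance at each candidate:
  X (1, 5): total = 1742
  Y (2, 0): total = 2372
  Z (0, 4): total = 2050
  W (3, 7): total = 1306
Minimum is at W with total 1306 blocks.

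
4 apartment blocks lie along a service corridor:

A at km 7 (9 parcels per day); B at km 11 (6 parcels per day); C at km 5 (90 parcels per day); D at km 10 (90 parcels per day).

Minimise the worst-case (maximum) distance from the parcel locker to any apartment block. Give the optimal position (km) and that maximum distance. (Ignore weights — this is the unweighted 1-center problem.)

The 1-center on a line is the midpoint of the two extreme points: leftmost at 5, rightmost at 11.
Optimal location = (5 + 11)/2 = 8; maximum distance = (11 − 5)/2 = 3.

location 8, max distance 3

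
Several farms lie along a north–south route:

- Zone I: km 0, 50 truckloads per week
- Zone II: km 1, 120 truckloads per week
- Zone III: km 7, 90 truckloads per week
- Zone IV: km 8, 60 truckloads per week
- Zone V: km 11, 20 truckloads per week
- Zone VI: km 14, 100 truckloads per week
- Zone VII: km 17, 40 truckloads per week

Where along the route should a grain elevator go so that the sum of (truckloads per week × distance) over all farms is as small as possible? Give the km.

x = 7

For a sum of weighted absolute distances on a line, the optimum is the weighted median (not the mean). Total weight W = 480; half-weight = 240.
Sort by position and accumulate weight:
  km 0 (Zone I, w=50) → cum 50
  km 1 (Zone II, w=120) → cum 170
  km 7 (Zone III, w=90) → cum 260  ≥ 240 → median here
  km 8 (Zone IV, w=60) → cum 320
  km 11 (Zone V, w=20) → cum 340
  km 14 (Zone VI, w=100) → cum 440
  km 17 (Zone VII, w=40) → cum 480
Optimal location: km 7.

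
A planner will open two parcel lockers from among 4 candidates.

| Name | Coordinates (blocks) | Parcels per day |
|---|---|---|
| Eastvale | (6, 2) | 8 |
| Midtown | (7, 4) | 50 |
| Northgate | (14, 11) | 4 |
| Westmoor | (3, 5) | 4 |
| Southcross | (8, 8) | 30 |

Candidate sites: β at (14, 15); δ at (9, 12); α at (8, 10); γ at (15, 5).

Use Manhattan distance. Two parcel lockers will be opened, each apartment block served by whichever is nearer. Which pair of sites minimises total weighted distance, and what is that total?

Evaluate every pair (each demand assigned to the nearer of the two):
  {β, α}: total = 546
  {δ, α}: total = 554
  {α, γ}: total = 558
  {δ, γ}: total = 768
  {β, δ}: total = 822
  {β, γ}: total = 910
Best pair: {β, α} with total 546.

{β, α}, total 546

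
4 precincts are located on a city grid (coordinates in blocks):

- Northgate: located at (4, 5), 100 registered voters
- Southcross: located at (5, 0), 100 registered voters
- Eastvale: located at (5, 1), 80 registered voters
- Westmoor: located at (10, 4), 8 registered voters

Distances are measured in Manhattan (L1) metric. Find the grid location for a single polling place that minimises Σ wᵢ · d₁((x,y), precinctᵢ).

Manhattan distance separates: Σwᵢ(|x−xᵢ|+|y−yᵢ|) = Σwᵢ|x−xᵢ| + Σwᵢ|y−yᵢ|, so x and y are optimised independently as 1-D weighted medians.
Total weight W = 288; half = 144.
x-coordinate, sorted with cumulative weight:
  x=4 (Northgate, w=100) cum 100
  x=5 (Southcross, w=100) cum 200  ← median
  x=5 (Eastvale, w=80) cum 280
  x=10 (Westmoor, w=8) cum 288
⇒ x* = 5
y-coordinate, sorted with cumulative weight:
  y=0 (Southcross, w=100) cum 100
  y=1 (Eastvale, w=80) cum 180  ← median
  y=4 (Westmoor, w=8) cum 188
  y=5 (Northgate, w=100) cum 288
⇒ y* = 1

(5, 1)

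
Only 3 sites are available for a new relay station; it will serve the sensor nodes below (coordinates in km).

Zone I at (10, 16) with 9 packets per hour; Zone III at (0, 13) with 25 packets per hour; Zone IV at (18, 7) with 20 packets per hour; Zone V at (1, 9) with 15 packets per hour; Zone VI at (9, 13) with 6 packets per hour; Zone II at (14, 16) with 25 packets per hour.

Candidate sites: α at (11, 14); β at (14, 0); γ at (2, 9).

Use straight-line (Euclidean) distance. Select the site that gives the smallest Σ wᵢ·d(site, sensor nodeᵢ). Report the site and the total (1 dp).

α, total 765.5 km

Total weighted distance at each candidate:
  α (11, 14): total = 765.5
  β (14, 0): total = 1508.0
  γ (2, 9): total = 940.6
Minimum is at α with total 765.5 km.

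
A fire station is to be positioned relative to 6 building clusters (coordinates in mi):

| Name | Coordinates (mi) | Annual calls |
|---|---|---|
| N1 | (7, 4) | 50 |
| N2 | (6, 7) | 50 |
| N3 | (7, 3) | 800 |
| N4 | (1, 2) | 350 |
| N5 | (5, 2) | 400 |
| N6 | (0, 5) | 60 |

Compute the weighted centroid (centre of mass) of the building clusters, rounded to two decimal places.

(5.03, 2.78)

The minimiser of Σwᵢ‖p−pᵢ‖² is the weighted centroid p* = (Σwᵢpᵢ)/(Σwᵢ).
Σwᵢ = 1710.
Σwᵢxᵢ = 50·7 + 50·6 + 800·7 + 350·1 + 400·5 + 60·0 = 8600.
Σwᵢyᵢ = 50·4 + 50·7 + 800·3 + 350·2 + 400·2 + 60·5 = 4750.
x* = 8600/1710 = 5.03, y* = 4750/1710 = 2.78.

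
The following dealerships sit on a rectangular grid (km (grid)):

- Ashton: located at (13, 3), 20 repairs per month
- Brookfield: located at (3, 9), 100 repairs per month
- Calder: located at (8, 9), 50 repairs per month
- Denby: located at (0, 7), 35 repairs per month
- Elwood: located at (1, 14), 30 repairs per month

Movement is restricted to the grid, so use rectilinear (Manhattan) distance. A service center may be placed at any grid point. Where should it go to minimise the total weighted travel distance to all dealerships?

(3, 9)

Manhattan distance separates: Σwᵢ(|x−xᵢ|+|y−yᵢ|) = Σwᵢ|x−xᵢ| + Σwᵢ|y−yᵢ|, so x and y are optimised independently as 1-D weighted medians.
Total weight W = 235; half = 117.5.
x-coordinate, sorted with cumulative weight:
  x=0 (Denby, w=35) cum 35
  x=1 (Elwood, w=30) cum 65
  x=3 (Brookfield, w=100) cum 165  ← median
  x=8 (Calder, w=50) cum 215
  x=13 (Ashton, w=20) cum 235
⇒ x* = 3
y-coordinate, sorted with cumulative weight:
  y=3 (Ashton, w=20) cum 20
  y=7 (Denby, w=35) cum 55
  y=9 (Brookfield, w=100) cum 155  ← median
  y=9 (Calder, w=50) cum 205
  y=14 (Elwood, w=30) cum 235
⇒ y* = 9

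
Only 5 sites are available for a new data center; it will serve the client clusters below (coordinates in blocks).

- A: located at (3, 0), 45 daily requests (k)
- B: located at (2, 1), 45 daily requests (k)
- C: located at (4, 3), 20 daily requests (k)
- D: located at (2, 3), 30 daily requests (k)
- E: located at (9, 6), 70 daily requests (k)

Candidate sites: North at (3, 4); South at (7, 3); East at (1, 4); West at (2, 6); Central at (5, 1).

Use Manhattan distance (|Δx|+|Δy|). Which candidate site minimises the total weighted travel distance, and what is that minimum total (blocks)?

Total weighted distance at each candidate:
  North (3, 4): total = 1020
  South (7, 3): total = 1190
  East (1, 4): total = 1290
  West (2, 6): total = 1220
  Central (5, 1): total = 1110
Minimum is at North with total 1020 blocks.

North, total 1020 blocks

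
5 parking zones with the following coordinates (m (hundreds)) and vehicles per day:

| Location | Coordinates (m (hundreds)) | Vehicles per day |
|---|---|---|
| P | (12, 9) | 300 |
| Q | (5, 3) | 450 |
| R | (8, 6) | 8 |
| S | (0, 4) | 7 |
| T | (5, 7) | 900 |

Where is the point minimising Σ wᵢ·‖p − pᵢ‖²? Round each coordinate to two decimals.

The minimiser of Σwᵢ‖p−pᵢ‖² is the weighted centroid p* = (Σwᵢpᵢ)/(Σwᵢ).
Σwᵢ = 1665.
Σwᵢxᵢ = 300·12 + 450·5 + 8·8 + 7·0 + 900·5 = 10414.
Σwᵢyᵢ = 300·9 + 450·3 + 8·6 + 7·4 + 900·7 = 10426.
x* = 10414/1665 = 6.25, y* = 10426/1665 = 6.26.

(6.25, 6.26)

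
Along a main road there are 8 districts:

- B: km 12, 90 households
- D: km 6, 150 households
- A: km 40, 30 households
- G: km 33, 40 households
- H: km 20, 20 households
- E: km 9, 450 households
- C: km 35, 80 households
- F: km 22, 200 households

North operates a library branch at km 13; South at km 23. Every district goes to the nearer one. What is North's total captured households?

690

The indifferent point is the midpoint (13+23)/2 = 18; districts left of it (closer to North at 13) go to North, those right go to South.
  D at 6 (w=150) → North
  E at 9 (w=450) → North
  B at 12 (w=90) → North
  H at 20 (w=20) → South
  F at 22 (w=200) → South
  G at 33 (w=40) → South
  C at 35 (w=80) → South
  A at 40 (w=30) → South
North captures 690; South captures 370.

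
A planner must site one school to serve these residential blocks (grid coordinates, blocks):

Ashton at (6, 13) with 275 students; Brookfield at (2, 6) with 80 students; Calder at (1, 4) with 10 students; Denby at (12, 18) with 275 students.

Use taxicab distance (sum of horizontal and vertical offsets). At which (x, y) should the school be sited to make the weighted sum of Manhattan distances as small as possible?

Manhattan distance separates: Σwᵢ(|x−xᵢ|+|y−yᵢ|) = Σwᵢ|x−xᵢ| + Σwᵢ|y−yᵢ|, so x and y are optimised independently as 1-D weighted medians.
Total weight W = 640; half = 320.
x-coordinate, sorted with cumulative weight:
  x=1 (Calder, w=10) cum 10
  x=2 (Brookfield, w=80) cum 90
  x=6 (Ashton, w=275) cum 365  ← median
  x=12 (Denby, w=275) cum 640
⇒ x* = 6
y-coordinate, sorted with cumulative weight:
  y=4 (Calder, w=10) cum 10
  y=6 (Brookfield, w=80) cum 90
  y=13 (Ashton, w=275) cum 365  ← median
  y=18 (Denby, w=275) cum 640
⇒ y* = 13

(6, 13)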